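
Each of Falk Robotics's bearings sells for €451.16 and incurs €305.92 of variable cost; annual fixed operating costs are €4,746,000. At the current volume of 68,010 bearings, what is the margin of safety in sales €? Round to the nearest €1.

€15,940,860

Contribution margin per unit = €451.16 − €305.92 = €145.24. Break-even units = €4,746,000 ÷ €145.24 = 32,676.95; break-even revenue = 32,676.95 × €451.16 = €14,742,532.08.
Current sales = 68,010 × €451.16 = €30,683,391.60.
Margin of safety = €30,683,391.60 − €14,742,532.08 = €15,940,860.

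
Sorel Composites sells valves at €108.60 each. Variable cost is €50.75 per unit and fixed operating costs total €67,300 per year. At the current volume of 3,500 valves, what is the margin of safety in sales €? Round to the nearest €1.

Unit CM = price − variable cost = €108.60 − €50.75 = €57.85. Break-even units = €67,300 ÷ €57.85 = 1,163.35; break-even revenue = 1,163.35 × €108.60 = €126,340.19.
Current sales = 3,500 × €108.60 = €380,100.00.
Margin of safety = €380,100.00 − €126,340.19 = €253,760.

€253,760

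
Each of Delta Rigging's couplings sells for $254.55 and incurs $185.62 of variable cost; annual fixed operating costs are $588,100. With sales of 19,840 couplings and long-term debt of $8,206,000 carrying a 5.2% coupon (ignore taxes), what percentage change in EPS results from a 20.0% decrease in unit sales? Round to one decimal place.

Total contribution margin = 19,840 × $68.93 = $1,367,571.20.
Subtracting fixed costs: EBIT = $1,367,571.20 − $588,100 = $779,471.20.
After interest of $426,712.00, pre-tax earnings = $352,759.20.
DCL = total CM / (EBIT − I) = $1,367,571.20 / $352,759.20 = 3.8768.
EPS therefore changes by 3.8768 × (-20.0%) = -77.5%.

-77.5%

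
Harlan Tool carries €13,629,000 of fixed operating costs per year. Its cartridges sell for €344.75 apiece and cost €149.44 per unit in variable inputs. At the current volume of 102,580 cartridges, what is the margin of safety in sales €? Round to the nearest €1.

Contribution margin per unit = €344.75 − €149.44 = €195.31. Break-even units = €13,629,000 ÷ €195.31 = 69,781.37; break-even revenue = 69,781.37 × €344.75 = €24,057,128.41.
Current sales = 102,580 × €344.75 = €35,364,455.00.
Margin of safety = €35,364,455.00 − €24,057,128.41 = €11,307,327.

€11,307,327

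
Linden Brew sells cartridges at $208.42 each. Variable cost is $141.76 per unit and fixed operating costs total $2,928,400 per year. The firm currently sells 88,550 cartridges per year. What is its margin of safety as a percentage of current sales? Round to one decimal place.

50.4%

Unit CM = price − variable cost = $208.42 − $141.76 = $66.66. Break-even units = $2,928,400 ÷ $66.66 = 43,930.39; break-even revenue = 43,930.39 × $208.42 = $9,155,972.52.
Actual sales revenue = 88,550 × $208.42 = $18,455,591.00.
Margin of safety = ($18,455,591.00 − $9,155,972.52) ÷ $18,455,591.00 = 50.4%.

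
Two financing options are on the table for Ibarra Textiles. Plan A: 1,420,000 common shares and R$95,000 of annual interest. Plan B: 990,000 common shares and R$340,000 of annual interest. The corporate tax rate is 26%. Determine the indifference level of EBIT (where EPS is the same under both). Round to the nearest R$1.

R$904,070

At indifference, (EBIT − 95,000)(1 − t)/1,420,000 = (EBIT − 340,000)(1 − t)/990,000.
Cancelling (1 − t) and cross-multiplying: 990,000·(EBIT − 95,000) = 1,420,000·(EBIT − 340,000).
Solving, EBIT = (340,000·1,420,000 − 95,000·990,000) / (1,420,000 − 990,000) = 388,750,000,000 / 430,000 = 904,069.77.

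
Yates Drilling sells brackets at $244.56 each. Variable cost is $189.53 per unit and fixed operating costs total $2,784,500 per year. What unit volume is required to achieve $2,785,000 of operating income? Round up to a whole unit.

101,209 brackets

Each unit contributes $244.56 − $189.53 = $55.03.
Need Q such that Q × $55.03 − $2,784,500 = $2,785,000, i.e. Q = $5,569,500 / $55.03 = 101,208.43 → 101,209.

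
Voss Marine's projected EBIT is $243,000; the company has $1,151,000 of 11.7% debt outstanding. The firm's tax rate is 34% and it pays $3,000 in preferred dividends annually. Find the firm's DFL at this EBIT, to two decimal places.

2.34

Annual interest charges come to $134,667.00.
Preferred dividends grossed up pre-tax: $3,000 / (1 − 0.34) = $4,545.45.
DFL = EBIT ÷ [EBIT − I − D_p/(1−t)] = $243,000 ÷ [$243,000 − $134,667.00 − $4,545.45] = $243,000 ÷ $103,787.55 = 2.3413.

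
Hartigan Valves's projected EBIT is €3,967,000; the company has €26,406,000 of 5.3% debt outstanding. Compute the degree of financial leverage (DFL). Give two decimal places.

1.55

Annual interest charges come to €1,399,518.00.
DFL = EBIT ÷ (EBIT − I) = €3,967,000 ÷ (€3,967,000 − €1,399,518.00) = €3,967,000 ÷ €2,567,482.00 = 1.5451.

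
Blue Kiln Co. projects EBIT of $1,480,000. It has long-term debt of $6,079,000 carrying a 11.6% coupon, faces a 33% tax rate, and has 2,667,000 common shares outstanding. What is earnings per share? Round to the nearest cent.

Pre-tax income = $1,480,000 − $705,164.00 = $774,836.00.
Net income = $774,836.00 × (1 − 0.33) = $519,140.12.
EPS = $519,140.12 ÷ 2,667,000 = $0.19.

$0.19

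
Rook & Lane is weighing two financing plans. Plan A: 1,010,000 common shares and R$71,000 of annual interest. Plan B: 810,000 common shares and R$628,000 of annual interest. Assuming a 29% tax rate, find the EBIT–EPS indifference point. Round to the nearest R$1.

Set EPS_A = EPS_B: (EBIT − R$71,000)(1 − 0.29) ÷ 1,010,000 = (EBIT − R$628,000)(1 − 0.29) ÷ 810,000.
Cancelling (1 − t) and cross-multiplying: 810,000·(EBIT − 71,000) = 1,010,000·(EBIT − 628,000).
Solving, EBIT = (628,000·1,010,000 − 71,000·810,000) / (1,010,000 − 810,000) = 576,770,000,000 / 200,000 = 2,883,850.00.

R$2,883,850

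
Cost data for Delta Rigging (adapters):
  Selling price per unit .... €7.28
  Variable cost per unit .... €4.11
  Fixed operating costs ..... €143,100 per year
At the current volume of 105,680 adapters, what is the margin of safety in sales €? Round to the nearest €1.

Each unit contributes €7.28 − €4.11 = €3.17. Break-even units = €143,100 ÷ €3.17 = 45,141.96; break-even revenue = 45,141.96 × €7.28 = €328,633.44.
Current sales = 105,680 × €7.28 = €769,350.40.
Margin of safety = €769,350.40 − €328,633.44 = €440,717.

€440,717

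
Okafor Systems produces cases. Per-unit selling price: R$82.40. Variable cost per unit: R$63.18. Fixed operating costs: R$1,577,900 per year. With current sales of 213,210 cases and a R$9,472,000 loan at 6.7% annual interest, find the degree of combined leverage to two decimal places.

2.17

Total contribution margin = 213,210 × R$19.22 = R$4,097,896.20.
Operating income = contribution − fixed costs = R$4,097,896.20 − R$1,577,900 = R$2,519,996.20. Interest = R$634,624.00, so EBIT − I = R$1,885,372.20.
Degree of total leverage = total CM / (EBIT − interest) = R$4,097,896.20 / R$1,885,372.20 = 2.1735.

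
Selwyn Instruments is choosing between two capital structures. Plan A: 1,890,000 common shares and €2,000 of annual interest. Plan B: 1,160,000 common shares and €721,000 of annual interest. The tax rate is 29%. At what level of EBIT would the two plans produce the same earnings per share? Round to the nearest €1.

At indifference, (EBIT − 2,000)(1 − t)/1,890,000 = (EBIT − 721,000)(1 − t)/1,160,000.
Cancelling (1 − t) and cross-multiplying: 1,160,000·(EBIT − 2,000) = 1,890,000·(EBIT − 721,000).
EBIT × (1,890,000 − 1,160,000) = 721,000 × 1,890,000 − 2,000 × 1,160,000 = 1,360,370,000,000, so EBIT = 1,360,370,000,000 ÷ 730,000 = 1,863,520.55.

€1,863,521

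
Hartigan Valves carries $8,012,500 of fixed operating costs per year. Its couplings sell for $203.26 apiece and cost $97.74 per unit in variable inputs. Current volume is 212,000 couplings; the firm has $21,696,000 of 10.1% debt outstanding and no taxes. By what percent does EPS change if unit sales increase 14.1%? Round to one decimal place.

+25.9%

Total contribution margin = 212,000 × $105.52 = $22,370,240.00.
Operating income = contribution − fixed costs = $22,370,240.00 − $8,012,500 = $14,357,740.00.
After interest of $2,191,296.00, pre-tax earnings = $12,166,444.00.
DCL = total CM / (EBIT − I) = $22,370,240.00 / $12,166,444.00 = 1.8387.
EPS therefore changes by 1.8387 × (+14.1%) = +25.9%.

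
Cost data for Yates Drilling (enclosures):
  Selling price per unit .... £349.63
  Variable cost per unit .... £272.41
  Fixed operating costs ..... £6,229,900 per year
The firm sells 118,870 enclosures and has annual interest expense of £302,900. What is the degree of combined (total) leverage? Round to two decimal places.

Total contribution margin = 118,870 × £77.22 = £9,179,141.40.
EBIT = £9,179,141.40 − £6,229,900 = £2,949,241.40. Interest = £302,900.00, so EBIT − I = £2,646,341.40.
Degree of total leverage = total CM / (EBIT − interest) = £9,179,141.40 / £2,646,341.40 = 3.4686.

3.47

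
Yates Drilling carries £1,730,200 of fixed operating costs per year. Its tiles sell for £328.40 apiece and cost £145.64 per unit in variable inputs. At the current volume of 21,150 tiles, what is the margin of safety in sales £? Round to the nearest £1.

£3,836,677

Each unit contributes £328.40 − £145.64 = £182.76. Break-even units = £1,730,200 ÷ £182.76 = 9,467.06; break-even revenue = 9,467.06 × £328.40 = £3,108,982.71.
Actual sales revenue = 21,150 × £328.40 = £6,945,660.00.
Margin of safety = £6,945,660.00 − £3,108,982.71 = £3,836,677.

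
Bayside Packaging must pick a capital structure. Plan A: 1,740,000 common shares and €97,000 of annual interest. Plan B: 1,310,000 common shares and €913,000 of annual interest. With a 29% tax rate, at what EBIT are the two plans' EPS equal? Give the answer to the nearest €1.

At indifference, (EBIT − 97,000)(1 − t)/1,740,000 = (EBIT − 913,000)(1 − t)/1,310,000.
Cancelling (1 − t) and cross-multiplying: 1,310,000·(EBIT − 97,000) = 1,740,000·(EBIT − 913,000).
EBIT × (1,740,000 − 1,310,000) = 913,000 × 1,740,000 − 97,000 × 1,310,000 = 1,461,550,000,000, so EBIT = 1,461,550,000,000 ÷ 430,000 = 3,398,953.49.

€3,398,953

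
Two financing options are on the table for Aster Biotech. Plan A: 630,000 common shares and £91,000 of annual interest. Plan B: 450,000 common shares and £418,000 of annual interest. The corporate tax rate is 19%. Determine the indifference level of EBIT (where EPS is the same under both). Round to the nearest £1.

At indifference, (EBIT − 91,000)(1 − t)/630,000 = (EBIT − 418,000)(1 − t)/450,000.
The (1 − t) factor cancels: (EBIT − 91,000) × 450,000 = (EBIT − 418,000) × 630,000.
Solving, EBIT = (418,000·630,000 − 91,000·450,000) / (630,000 − 450,000) = 222,390,000,000 / 180,000 = 1,235,500.00.

£1,235,500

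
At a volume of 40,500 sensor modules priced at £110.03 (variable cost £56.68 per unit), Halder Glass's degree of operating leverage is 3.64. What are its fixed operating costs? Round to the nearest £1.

Contribution at this volume is 40,500 × £53.35 = £2,160,675.00.
Since DOL = CM ÷ EBIT, EBIT = £2,160,675.00 ÷ 3.64 = £593,592.03.
Fixed costs = CM − EBIT = £2,160,675.00 − £593,592.03 = £1,567,083.

£1,567,083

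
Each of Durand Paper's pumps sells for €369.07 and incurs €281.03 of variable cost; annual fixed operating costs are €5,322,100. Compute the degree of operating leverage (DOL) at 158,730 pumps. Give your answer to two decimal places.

1.62

Total contribution margin = 158,730 × €88.04 = €13,974,589.20.
Operating income = contribution − fixed costs = €13,974,589.20 − €5,322,100 = €8,652,489.20.
So DOL = total CM / EBIT = €13,974,589.20 / €8,652,489.20 = 1.6151.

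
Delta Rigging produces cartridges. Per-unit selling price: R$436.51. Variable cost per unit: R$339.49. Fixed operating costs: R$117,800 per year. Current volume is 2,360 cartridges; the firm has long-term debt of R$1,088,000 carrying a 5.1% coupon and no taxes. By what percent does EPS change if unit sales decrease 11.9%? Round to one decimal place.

-48.9%

At 2,360 units, contribution = 2,360 × R$97.02 = R$228,967.20.
Subtracting fixed costs: EBIT = R$228,967.20 − R$117,800 = R$111,167.20.
Interest = R$55,488.00, so EBIT − I = R$55,679.20.
Degree of combined leverage = contribution ÷ (EBIT − I) = R$228,967.20 ÷ R$55,679.20 = 4.1123.
%ΔEPS = DCL × %ΔSales = 4.1123 × -11.9% = -48.9%.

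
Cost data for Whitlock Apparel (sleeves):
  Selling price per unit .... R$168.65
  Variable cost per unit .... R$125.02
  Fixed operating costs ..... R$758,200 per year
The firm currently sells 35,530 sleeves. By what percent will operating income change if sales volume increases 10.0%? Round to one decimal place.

Contribution at this volume is 35,530 × R$43.63 = R$1,550,173.90.
Subtracting fixed costs: EBIT = R$1,550,173.90 − R$758,200 = R$791,973.90.
DOL = contribution ÷ EBIT = R$1,550,173.90 ÷ R$791,973.90 = 1.9574.
Operating income changes by 1.9574 × +10.0% = +19.6%.

+19.6%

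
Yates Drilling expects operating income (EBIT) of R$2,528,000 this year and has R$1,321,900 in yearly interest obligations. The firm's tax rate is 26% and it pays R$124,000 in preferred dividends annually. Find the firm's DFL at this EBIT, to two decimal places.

Annual interest charges come to R$1,321,900.00.
Preferred dividends grossed up pre-tax: R$124,000 / (1 − 0.26) = R$167,567.57.
DFL = EBIT ÷ [EBIT − I − D_p/(1−t)] = R$2,528,000 ÷ [R$2,528,000 − R$1,321,900.00 − R$167,567.57] = R$2,528,000 ÷ R$1,038,532.43 = 2.4342.

2.43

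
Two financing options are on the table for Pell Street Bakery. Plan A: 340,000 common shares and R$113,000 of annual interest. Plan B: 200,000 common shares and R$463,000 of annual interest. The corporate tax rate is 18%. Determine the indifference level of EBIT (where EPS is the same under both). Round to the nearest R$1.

R$963,000

Set EPS_A = EPS_B: (EBIT − R$113,000)(1 − 0.18) ÷ 340,000 = (EBIT − R$463,000)(1 − 0.18) ÷ 200,000.
The (1 − t) factor cancels: (EBIT − 113,000) × 200,000 = (EBIT − 463,000) × 340,000.
Solving, EBIT = (463,000·340,000 − 113,000·200,000) / (340,000 − 200,000) = 134,820,000,000 / 140,000 = 963,000.00.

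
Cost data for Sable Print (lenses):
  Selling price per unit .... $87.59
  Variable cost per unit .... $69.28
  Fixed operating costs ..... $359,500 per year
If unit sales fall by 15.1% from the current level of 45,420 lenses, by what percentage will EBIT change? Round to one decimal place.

At 45,420 units, contribution = 45,420 × $18.31 = $831,640.20.
Subtracting fixed costs: EBIT = $831,640.20 − $359,500 = $472,140.20.
So DOL = total CM / EBIT = $831,640.20 / $472,140.20 = 1.7614.
So EBIT moves 1.7614 × (-15.1%) = -26.6%.

-26.6%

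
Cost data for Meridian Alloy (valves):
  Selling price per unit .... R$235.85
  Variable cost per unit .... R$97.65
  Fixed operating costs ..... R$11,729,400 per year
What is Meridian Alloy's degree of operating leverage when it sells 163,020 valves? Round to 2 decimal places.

2.09

At 163,020 units, contribution = 163,020 × R$138.20 = R$22,529,364.00.
EBIT = R$22,529,364.00 − R$11,729,400 = R$10,799,964.00.
So DOL = total CM / EBIT = R$22,529,364.00 / R$10,799,964.00 = 2.0861.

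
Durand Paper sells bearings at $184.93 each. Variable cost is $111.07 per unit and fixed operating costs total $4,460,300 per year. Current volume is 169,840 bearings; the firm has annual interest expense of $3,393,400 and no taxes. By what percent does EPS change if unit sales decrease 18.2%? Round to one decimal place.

Total contribution margin = 169,840 × $73.86 = $12,544,382.40.
Subtracting fixed costs: EBIT = $12,544,382.40 − $4,460,300 = $8,084,082.40.
Interest = $3,393,400.00, so EBIT − I = $4,690,682.40.
DCL = total CM / (EBIT − I) = $12,544,382.40 / $4,690,682.40 = 2.6743.
%ΔEPS = DCL × %ΔSales = 2.6743 × -18.2% = -48.7%.

-48.7%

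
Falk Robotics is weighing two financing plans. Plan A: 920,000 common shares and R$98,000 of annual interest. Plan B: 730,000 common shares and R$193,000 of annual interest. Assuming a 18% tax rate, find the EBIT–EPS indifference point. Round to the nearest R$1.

Set EPS_A = EPS_B: (EBIT − R$98,000)(1 − 0.18) ÷ 920,000 = (EBIT − R$193,000)(1 − 0.18) ÷ 730,000.
Cancelling (1 − t) and cross-multiplying: 730,000·(EBIT − 98,000) = 920,000·(EBIT − 193,000).
EBIT × (920,000 − 730,000) = 193,000 × 920,000 − 98,000 × 730,000 = 106,020,000,000, so EBIT = 106,020,000,000 ÷ 190,000 = 558,000.00.

R$558,000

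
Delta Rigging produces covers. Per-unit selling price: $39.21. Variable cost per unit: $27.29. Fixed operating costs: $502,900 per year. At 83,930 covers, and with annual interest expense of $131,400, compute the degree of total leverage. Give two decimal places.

2.73

Contribution at this volume is 83,930 × $11.92 = $1,000,445.60.
Operating income = contribution − fixed costs = $1,000,445.60 − $502,900 = $497,545.60. Interest = $131,400.00.
DOL = $1,000,445.60 ÷ $497,545.60 = 2.0108; DFL = $497,545.60 ÷ $366,145.60 = 1.3589.
DCL = DOL × DFL = 2.0108 × 1.3589 = 2.7325.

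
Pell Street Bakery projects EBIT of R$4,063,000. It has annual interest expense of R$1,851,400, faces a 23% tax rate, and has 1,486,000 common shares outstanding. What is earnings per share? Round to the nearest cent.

R$1.15

Pre-tax income = R$4,063,000 − R$1,851,400.00 = R$2,211,600.00.
Net income = R$2,211,600.00 × (1 − 0.23) = R$1,702,932.00.
EPS = R$1,702,932.00 ÷ 1,486,000 = R$1.15.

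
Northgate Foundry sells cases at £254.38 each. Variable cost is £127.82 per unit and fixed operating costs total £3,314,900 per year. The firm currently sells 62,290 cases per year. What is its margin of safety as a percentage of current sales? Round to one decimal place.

Contribution margin per unit = £254.38 − £127.82 = £126.56. Break-even units = £3,314,900 ÷ £126.56 = 26,192.32; break-even revenue = 26,192.32 × £254.38 = £6,662,802.32.
Actual sales revenue = 62,290 × £254.38 = £15,845,330.20.
Margin of safety = (£15,845,330.20 − £6,662,802.32) ÷ £15,845,330.20 = 58.0%.

58.0%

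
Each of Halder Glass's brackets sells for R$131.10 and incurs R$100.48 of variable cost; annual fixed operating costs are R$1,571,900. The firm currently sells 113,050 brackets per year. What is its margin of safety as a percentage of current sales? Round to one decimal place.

Unit CM = price − variable cost = R$131.10 − R$100.48 = R$30.62. Break-even units = R$1,571,900 ÷ R$30.62 = 51,335.73; break-even revenue = 51,335.73 × R$131.10 = R$6,730,113.98.
Actual sales revenue = 113,050 × R$131.10 = R$14,820,855.00.
Margin of safety = (R$14,820,855.00 − R$6,730,113.98) ÷ R$14,820,855.00 = 54.6%.

54.6%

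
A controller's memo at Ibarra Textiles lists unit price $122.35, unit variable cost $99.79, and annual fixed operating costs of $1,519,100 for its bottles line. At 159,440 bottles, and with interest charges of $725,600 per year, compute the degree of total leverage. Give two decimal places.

Contribution at this volume is 159,440 × $22.56 = $3,596,966.40.
Operating income = contribution − fixed costs = $3,596,966.40 − $1,519,100 = $2,077,866.40. Interest = $725,600.00, so EBIT − I = $1,352,266.40.
DCL = contribution ÷ (EBIT − I) = $3,596,966.40 ÷ $1,352,266.40 = 2.6600.

2.66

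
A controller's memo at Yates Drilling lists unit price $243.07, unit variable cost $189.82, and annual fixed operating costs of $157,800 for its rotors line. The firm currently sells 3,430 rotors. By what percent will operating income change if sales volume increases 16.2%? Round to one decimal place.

At 3,430 units, contribution = 3,430 × $53.25 = $182,647.50.
Operating income = contribution − fixed costs = $182,647.50 − $157,800 = $24,847.50.
So DOL = total CM / EBIT = $182,647.50 / $24,847.50 = 7.3507.
%ΔEBIT = DOL × %ΔSales = 7.3507 × +16.2% = +119.1%.

+119.1%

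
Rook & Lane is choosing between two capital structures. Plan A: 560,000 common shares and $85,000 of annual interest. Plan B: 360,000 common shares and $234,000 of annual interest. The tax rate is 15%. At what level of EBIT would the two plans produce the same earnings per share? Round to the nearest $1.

$502,200

At indifference, (EBIT − 85,000)(1 − t)/560,000 = (EBIT − 234,000)(1 − t)/360,000.
The (1 − t) factor cancels: (EBIT − 85,000) × 360,000 = (EBIT − 234,000) × 560,000.
Solving, EBIT = (234,000·560,000 − 85,000·360,000) / (560,000 − 360,000) = 100,440,000,000 / 200,000 = 502,200.00.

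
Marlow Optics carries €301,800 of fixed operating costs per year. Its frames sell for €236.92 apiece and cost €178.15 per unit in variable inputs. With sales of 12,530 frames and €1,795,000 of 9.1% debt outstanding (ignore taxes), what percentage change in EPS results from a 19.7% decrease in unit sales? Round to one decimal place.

At 12,530 units, contribution = 12,530 × €58.77 = €736,388.10.
Operating income = contribution − fixed costs = €736,388.10 − €301,800 = €434,588.10.
Interest = €163,345.00, so EBIT − I = €271,243.10.
DCL = total CM / (EBIT − I) = €736,388.10 / €271,243.10 = 2.7149.
%ΔEPS = DCL × %ΔSales = 2.7149 × -19.7% = -53.5%.

-53.5%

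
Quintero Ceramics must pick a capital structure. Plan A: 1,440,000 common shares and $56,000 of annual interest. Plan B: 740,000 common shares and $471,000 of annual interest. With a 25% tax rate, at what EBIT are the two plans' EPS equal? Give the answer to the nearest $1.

$909,714

At indifference, (EBIT − 56,000)(1 − t)/1,440,000 = (EBIT − 471,000)(1 − t)/740,000.
Cancelling (1 − t) and cross-multiplying: 740,000·(EBIT − 56,000) = 1,440,000·(EBIT − 471,000).
EBIT × (1,440,000 − 740,000) = 471,000 × 1,440,000 − 56,000 × 740,000 = 636,800,000,000, so EBIT = 636,800,000,000 ÷ 700,000 = 909,714.29.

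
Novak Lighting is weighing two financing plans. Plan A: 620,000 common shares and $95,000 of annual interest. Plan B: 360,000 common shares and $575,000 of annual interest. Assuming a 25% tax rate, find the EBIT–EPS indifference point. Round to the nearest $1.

$1,239,615

At indifference, (EBIT − 95,000)(1 − t)/620,000 = (EBIT − 575,000)(1 − t)/360,000.
Cancelling (1 − t) and cross-multiplying: 360,000·(EBIT − 95,000) = 620,000·(EBIT − 575,000).
Solving, EBIT = (575,000·620,000 − 95,000·360,000) / (620,000 − 360,000) = 322,300,000,000 / 260,000 = 1,239,615.38.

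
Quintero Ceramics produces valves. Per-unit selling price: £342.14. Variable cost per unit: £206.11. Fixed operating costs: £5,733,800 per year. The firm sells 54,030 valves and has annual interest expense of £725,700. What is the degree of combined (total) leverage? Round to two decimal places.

At 54,030 units, contribution = 54,030 × £136.03 = £7,349,700.90.
EBIT = £7,349,700.90 − £5,733,800 = £1,615,900.90. Interest = £725,700.00, so EBIT − I = £890,200.90.
Degree of total leverage = total CM / (EBIT − interest) = £7,349,700.90 / £890,200.90 = 8.2562.

8.26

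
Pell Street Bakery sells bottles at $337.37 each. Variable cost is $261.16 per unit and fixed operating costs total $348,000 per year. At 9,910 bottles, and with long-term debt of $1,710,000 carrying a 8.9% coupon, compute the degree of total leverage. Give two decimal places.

Total contribution margin = 9,910 × $76.21 = $755,241.10.
Subtracting fixed costs: EBIT = $755,241.10 − $348,000 = $407,241.10. Interest = $152,190.00, so EBIT − I = $255,051.10.
DCL = contribution ÷ (EBIT − I) = $755,241.10 ÷ $255,051.10 = 2.9611.

2.96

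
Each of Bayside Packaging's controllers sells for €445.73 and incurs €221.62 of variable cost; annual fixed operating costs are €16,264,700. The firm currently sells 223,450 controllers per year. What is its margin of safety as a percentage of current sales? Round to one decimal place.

67.5%

Each unit contributes €445.73 − €221.62 = €224.11. Break-even units = €16,264,700 ÷ €224.11 = 72,574.63; break-even revenue = 72,574.63 × €445.73 = €32,348,689.17.
Actual sales revenue = 223,450 × €445.73 = €99,598,368.50.
Margin of safety = (€99,598,368.50 − €32,348,689.17) ÷ €99,598,368.50 = 67.5%.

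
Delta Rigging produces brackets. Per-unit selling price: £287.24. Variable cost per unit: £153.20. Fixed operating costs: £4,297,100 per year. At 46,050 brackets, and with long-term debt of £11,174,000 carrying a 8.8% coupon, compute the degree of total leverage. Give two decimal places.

Total contribution margin = 46,050 × £134.04 = £6,172,542.00.
Operating income = contribution − fixed costs = £6,172,542.00 − £4,297,100 = £1,875,442.00. Interest = £983,312.00.
DOL = £6,172,542.00 ÷ £1,875,442.00 = 3.2912; DFL = £1,875,442.00 ÷ £892,130.00 = 2.1022.
Combined leverage = 3.2912 × 2.1022 = 6.9188.

6.92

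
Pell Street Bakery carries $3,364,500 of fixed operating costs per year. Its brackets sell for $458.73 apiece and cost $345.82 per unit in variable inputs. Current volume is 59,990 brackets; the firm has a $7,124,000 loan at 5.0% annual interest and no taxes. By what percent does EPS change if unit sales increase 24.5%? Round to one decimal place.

+54.4%

Total contribution margin = 59,990 × $112.91 = $6,773,470.90.
Subtracting fixed costs: EBIT = $6,773,470.90 − $3,364,500 = $3,408,970.90.
After interest of $356,200.00, pre-tax earnings = $3,052,770.90.
Degree of combined leverage = contribution ÷ (EBIT − I) = $6,773,470.90 ÷ $3,052,770.90 = 2.2188.
%ΔEPS = DCL × %ΔSales = 2.2188 × +24.5% = +54.4%.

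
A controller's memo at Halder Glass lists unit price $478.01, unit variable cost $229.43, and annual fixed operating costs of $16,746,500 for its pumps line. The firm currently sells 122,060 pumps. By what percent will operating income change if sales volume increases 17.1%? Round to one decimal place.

+38.2%

Total contribution margin = 122,060 × $248.58 = $30,341,674.80.
EBIT = $30,341,674.80 − $16,746,500 = $13,595,174.80.
So DOL = total CM / EBIT = $30,341,674.80 / $13,595,174.80 = 2.2318.
%ΔEBIT = DOL × %ΔSales = 2.2318 × +17.1% = +38.2%.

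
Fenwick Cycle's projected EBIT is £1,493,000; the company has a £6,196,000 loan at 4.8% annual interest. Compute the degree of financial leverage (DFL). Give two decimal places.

1.25

Interest = £297,408.00.
DFL = EBIT ÷ (EBIT − I) = £1,493,000 ÷ (£1,493,000 − £297,408.00) = £1,493,000 ÷ £1,195,592.00 = 1.2488.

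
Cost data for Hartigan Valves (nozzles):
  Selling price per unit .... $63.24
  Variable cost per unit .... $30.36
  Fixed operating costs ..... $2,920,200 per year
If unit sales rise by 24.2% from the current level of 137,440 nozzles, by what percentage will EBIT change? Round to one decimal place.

+68.4%

Contribution at this volume is 137,440 × $32.88 = $4,519,027.20.
Subtracting fixed costs: EBIT = $4,519,027.20 − $2,920,200 = $1,598,827.20.
DOL = contribution ÷ EBIT = $4,519,027.20 ÷ $1,598,827.20 = 2.8265.
So EBIT moves 2.8265 × (+24.2%) = +68.4%.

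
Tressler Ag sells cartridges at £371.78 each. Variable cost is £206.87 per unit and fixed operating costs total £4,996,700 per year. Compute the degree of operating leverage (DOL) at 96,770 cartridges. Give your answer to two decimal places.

1.46

At 96,770 units, contribution = 96,770 × £164.91 = £15,958,340.70.
Operating income = contribution − fixed costs = £15,958,340.70 − £4,996,700 = £10,961,640.70.
DOL = contribution ÷ EBIT = £15,958,340.70 ÷ £10,961,640.70 = 1.4558.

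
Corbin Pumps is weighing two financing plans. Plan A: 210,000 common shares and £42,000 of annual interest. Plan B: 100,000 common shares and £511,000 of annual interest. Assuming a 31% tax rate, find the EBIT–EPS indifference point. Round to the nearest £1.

Set EPS_A = EPS_B: (EBIT − £42,000)(1 − 0.31) ÷ 210,000 = (EBIT − £511,000)(1 − 0.31) ÷ 100,000.
Cancelling (1 − t) and cross-multiplying: 100,000·(EBIT − 42,000) = 210,000·(EBIT − 511,000).
EBIT × (210,000 − 100,000) = 511,000 × 210,000 − 42,000 × 100,000 = 103,110,000,000, so EBIT = 103,110,000,000 ÷ 110,000 = 937,363.64.

£937,364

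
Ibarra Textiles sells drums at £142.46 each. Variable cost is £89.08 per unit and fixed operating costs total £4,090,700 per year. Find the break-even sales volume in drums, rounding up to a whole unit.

76,634 drums

Unit CM = price − variable cost = £142.46 − £89.08 = £53.38.
Break-even volume = fixed costs ÷ CM per unit = £4,090,700 ÷ £53.38 = 76,633.57, so 76,634 drums.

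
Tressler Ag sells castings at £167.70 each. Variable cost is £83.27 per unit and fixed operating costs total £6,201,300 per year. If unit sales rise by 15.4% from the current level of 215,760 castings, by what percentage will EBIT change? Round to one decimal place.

+23.3%

Contribution at this volume is 215,760 × £84.43 = £18,216,616.80.
Subtracting fixed costs: EBIT = £18,216,616.80 − £6,201,300 = £12,015,316.80.
So DOL = total CM / EBIT = £18,216,616.80 / £12,015,316.80 = 1.5161.
%ΔEBIT = DOL × %ΔSales = 1.5161 × +15.4% = +23.3%.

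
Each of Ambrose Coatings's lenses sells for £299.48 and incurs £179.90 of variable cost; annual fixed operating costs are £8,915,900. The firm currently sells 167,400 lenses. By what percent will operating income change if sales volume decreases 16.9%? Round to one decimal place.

Contribution at this volume is 167,400 × £119.58 = £20,017,692.00.
Operating income = contribution − fixed costs = £20,017,692.00 − £8,915,900 = £11,101,792.00.
Degree of operating leverage = £20,017,692.00 / £11,101,792.00 = 1.8031.
So EBIT moves 1.8031 × (-16.9%) = -30.5%.

-30.5%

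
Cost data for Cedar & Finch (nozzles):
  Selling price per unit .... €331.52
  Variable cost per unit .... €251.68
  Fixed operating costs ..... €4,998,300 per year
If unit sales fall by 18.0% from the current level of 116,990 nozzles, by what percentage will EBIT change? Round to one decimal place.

At 116,990 units, contribution = 116,990 × €79.84 = €9,340,481.60.
Subtracting fixed costs: EBIT = €9,340,481.60 − €4,998,300 = €4,342,181.60.
So DOL = total CM / EBIT = €9,340,481.60 / €4,342,181.60 = 2.1511.
So EBIT moves 2.1511 × (-18.0%) = -38.7%.

-38.7%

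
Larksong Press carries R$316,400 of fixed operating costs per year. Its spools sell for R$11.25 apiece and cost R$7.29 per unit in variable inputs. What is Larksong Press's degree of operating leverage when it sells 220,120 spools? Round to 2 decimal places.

1.57

Contribution at this volume is 220,120 × R$3.96 = R$871,675.20.
Operating income = contribution − fixed costs = R$871,675.20 − R$316,400 = R$555,275.20.
DOL = contribution ÷ EBIT = R$871,675.20 ÷ R$555,275.20 = 1.5698.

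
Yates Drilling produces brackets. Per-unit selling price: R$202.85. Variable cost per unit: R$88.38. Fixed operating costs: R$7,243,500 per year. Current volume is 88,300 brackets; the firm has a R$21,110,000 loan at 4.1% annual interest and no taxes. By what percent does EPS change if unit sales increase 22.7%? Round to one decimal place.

Total contribution margin = 88,300 × R$114.47 = R$10,107,701.00.
EBIT = R$10,107,701.00 − R$7,243,500 = R$2,864,201.00.
After interest of R$865,510.00, pre-tax earnings = R$1,998,691.00.
Degree of combined leverage = contribution ÷ (EBIT − I) = R$10,107,701.00 ÷ R$1,998,691.00 = 5.0572.
%ΔEPS = DCL × %ΔSales = 5.0572 × +22.7% = +114.8%.

+114.8%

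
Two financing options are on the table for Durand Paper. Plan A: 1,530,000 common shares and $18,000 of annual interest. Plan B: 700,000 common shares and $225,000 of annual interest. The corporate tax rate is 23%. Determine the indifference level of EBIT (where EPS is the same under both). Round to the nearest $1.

Set EPS_A = EPS_B: (EBIT − $18,000)(1 − 0.23) ÷ 1,530,000 = (EBIT − $225,000)(1 − 0.23) ÷ 700,000.
The (1 − t) factor cancels: (EBIT − 18,000) × 700,000 = (EBIT − 225,000) × 1,530,000.
EBIT × (1,530,000 − 700,000) = 225,000 × 1,530,000 − 18,000 × 700,000 = 331,650,000,000, so EBIT = 331,650,000,000 ÷ 830,000 = 399,578.31.

$399,578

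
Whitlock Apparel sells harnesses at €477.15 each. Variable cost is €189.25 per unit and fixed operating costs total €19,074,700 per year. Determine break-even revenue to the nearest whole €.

€31,613,383

Contribution margin per unit = €477.15 − €189.25 = €287.90, a CM ratio of €287.90 ÷ €477.15 = 0.6034.
Break-even revenue = fixed costs × price ÷ CM = €19,074,700 × €477.15 ÷ €287.90 = €31,613,383.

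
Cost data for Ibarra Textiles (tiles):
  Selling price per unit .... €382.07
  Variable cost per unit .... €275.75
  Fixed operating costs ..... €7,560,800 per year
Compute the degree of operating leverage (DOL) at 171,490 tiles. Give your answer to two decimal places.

Contribution at this volume is 171,490 × €106.32 = €18,232,816.80.
EBIT = €18,232,816.80 − €7,560,800 = €10,672,016.80.
Degree of operating leverage = €18,232,816.80 / €10,672,016.80 = 1.7085.

1.71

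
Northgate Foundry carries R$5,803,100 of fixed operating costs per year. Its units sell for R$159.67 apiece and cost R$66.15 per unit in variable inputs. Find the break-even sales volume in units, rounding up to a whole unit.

62,052 units

Unit CM = price − variable cost = R$159.67 − R$66.15 = R$93.52.
Units to break even: R$5,803,100 ÷ R$93.52 = 62,051.97, rounded up to 62,052.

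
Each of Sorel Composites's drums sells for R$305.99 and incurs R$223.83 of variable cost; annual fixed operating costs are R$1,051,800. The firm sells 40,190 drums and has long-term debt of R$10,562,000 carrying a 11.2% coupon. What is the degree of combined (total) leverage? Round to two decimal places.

Contribution at this volume is 40,190 × R$82.16 = R$3,302,010.40.
EBIT = R$3,302,010.40 − R$1,051,800 = R$2,250,210.40. Interest = R$1,182,944.00.
DOL = R$3,302,010.40 ÷ R$2,250,210.40 = 1.4674; DFL = R$2,250,210.40 ÷ R$1,067,266.40 = 2.1084.
Combined leverage = 1.4674 × 2.1084 = 3.0939.

3.09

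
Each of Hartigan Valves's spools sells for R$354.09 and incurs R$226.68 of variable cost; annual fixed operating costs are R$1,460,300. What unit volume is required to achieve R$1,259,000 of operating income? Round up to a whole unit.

Unit CM = price − variable cost = R$354.09 − R$226.68 = R$127.41.
Need Q such that Q × R$127.41 − R$1,460,300 = R$1,259,000, i.e. Q = R$2,719,300 / R$127.41 = 21,342.91 → 21,343.

21,343 spools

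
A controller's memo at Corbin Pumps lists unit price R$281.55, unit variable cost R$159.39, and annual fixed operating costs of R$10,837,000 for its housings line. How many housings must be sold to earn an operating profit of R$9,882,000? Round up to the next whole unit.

169,606 housings

Each unit contributes R$281.55 − R$159.39 = R$122.16.
Units = (FC + target) / CM = (R$10,837,000 + R$9,882,000) / R$122.16 = 169,605.44, so 169,606 housings.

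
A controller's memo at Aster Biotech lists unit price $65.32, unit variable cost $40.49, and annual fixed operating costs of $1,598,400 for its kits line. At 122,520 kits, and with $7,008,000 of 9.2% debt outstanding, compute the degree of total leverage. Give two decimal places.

3.81

Total contribution margin = 122,520 × $24.83 = $3,042,171.60.
EBIT = $3,042,171.60 − $1,598,400 = $1,443,771.60. Interest = $644,736.00.
DOL = $3,042,171.60 ÷ $1,443,771.60 = 2.1071; DFL = $1,443,771.60 ÷ $799,035.60 = 1.8069.
Combined leverage = 2.1071 × 1.8069 = 3.8073.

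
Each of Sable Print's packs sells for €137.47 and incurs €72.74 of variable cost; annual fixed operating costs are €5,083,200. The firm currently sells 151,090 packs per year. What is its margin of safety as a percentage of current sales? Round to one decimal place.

48.0%

Each unit contributes €137.47 − €72.74 = €64.73. Break-even units = €5,083,200 ÷ €64.73 = 78,529.28; break-even revenue = 78,529.28 × €137.47 = €10,795,419.50.
Actual sales revenue = 151,090 × €137.47 = €20,770,342.30.
Margin of safety = (€20,770,342.30 − €10,795,419.50) ÷ €20,770,342.30 = 48.0%.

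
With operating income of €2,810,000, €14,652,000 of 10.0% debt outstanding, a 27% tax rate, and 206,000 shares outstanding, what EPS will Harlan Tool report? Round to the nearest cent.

Interest = €1,465,200.00, so EBT = €2,810,000 − €1,465,200.00 = €1,344,800.00.
After tax at 27%: net income = €1,344,800.00 × 0.73 = €981,704.00.
EPS = €981,704.00 ÷ 206,000 = €4.77.

€4.77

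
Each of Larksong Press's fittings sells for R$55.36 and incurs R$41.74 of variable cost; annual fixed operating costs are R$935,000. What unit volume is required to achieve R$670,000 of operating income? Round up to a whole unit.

Contribution margin per unit = R$55.36 − R$41.74 = R$13.62.
Need Q such that Q × R$13.62 − R$935,000 = R$670,000, i.e. Q = R$1,605,000 / R$13.62 = 117,841.41 → 117,842.

117,842 fittings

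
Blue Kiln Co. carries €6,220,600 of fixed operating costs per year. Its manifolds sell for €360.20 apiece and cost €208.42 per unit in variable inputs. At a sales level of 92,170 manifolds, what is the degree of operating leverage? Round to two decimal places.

1.80

Total contribution margin = 92,170 × €151.78 = €13,989,562.60.
Subtracting fixed costs: EBIT = €13,989,562.60 − €6,220,600 = €7,768,962.60.
DOL = contribution ÷ EBIT = €13,989,562.60 ÷ €7,768,962.60 = 1.8007.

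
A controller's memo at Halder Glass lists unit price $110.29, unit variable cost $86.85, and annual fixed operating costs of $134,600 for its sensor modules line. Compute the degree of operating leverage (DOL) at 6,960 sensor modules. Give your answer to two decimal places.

5.72

Total contribution margin = 6,960 × $23.44 = $163,142.40.
EBIT = $163,142.40 − $134,600 = $28,542.40.
So DOL = total CM / EBIT = $163,142.40 / $28,542.40 = 5.7158.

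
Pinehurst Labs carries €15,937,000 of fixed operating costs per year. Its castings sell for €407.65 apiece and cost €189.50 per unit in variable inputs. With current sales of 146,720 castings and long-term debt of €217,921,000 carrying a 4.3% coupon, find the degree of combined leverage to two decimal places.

Contribution at this volume is 146,720 × €218.15 = €32,006,968.00.
EBIT = €32,006,968.00 − €15,937,000 = €16,069,968.00. Interest = €9,370,603.00, so EBIT − I = €6,699,365.00.
Degree of total leverage = total CM / (EBIT − interest) = €32,006,968.00 / €6,699,365.00 = 4.7776.

4.78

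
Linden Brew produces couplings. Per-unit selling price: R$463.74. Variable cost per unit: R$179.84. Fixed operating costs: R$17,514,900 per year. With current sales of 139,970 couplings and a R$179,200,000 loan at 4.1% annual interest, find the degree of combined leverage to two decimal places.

Total contribution margin = 139,970 × R$283.90 = R$39,737,483.00.
Subtracting fixed costs: EBIT = R$39,737,483.00 − R$17,514,900 = R$22,222,583.00. Interest = R$7,347,200.00.
DOL = R$39,737,483.00 ÷ R$22,222,583.00 = 1.7882; DFL = R$22,222,583.00 ÷ R$14,875,383.00 = 1.4939.
DCL = DOL × DFL = 1.7882 × 1.4939 = 2.6714.

2.67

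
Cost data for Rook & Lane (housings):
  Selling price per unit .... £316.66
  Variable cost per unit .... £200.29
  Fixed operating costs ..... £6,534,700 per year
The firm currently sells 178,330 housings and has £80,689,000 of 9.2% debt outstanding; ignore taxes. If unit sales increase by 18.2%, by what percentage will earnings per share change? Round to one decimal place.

At 178,330 units, contribution = 178,330 × £116.37 = £20,752,262.10.
Operating income = contribution − fixed costs = £20,752,262.10 − £6,534,700 = £14,217,562.10.
After interest of £7,423,388.00, pre-tax earnings = £6,794,174.10.
DCL = total CM / (EBIT − I) = £20,752,262.10 / £6,794,174.10 = 3.0544.
EPS therefore changes by 3.0544 × (+18.2%) = +55.6%.

+55.6%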